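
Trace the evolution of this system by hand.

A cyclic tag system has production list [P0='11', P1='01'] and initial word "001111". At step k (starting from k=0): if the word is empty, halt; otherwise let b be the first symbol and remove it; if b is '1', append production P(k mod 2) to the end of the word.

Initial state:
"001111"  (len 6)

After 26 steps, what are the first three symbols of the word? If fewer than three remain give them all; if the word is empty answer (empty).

110

gen 0: "001111"  (len 6)
gen 1: "01111"  (len 5)
gen 2: "1111"  (len 4)
gen 3: "11111"  (len 5)
gen 4: "111101"  (len 6)
gen 5: "1110111"  (len 7)
gen 6: "11011101"  (len 8)
gen 7: "101110111"  (len 9)
gen 8: "0111011101"  (len 10)
gen 9: "111011101"  (len 9)
gen 10: "1101110101"  (len 10)
gen 11: "10111010111"  (len 11)
gen 12: "011101011101"  (len 12)
gen 13: "11101011101"  (len 11)
gen 14: "110101110101"  (len 12)
gen 15: "1010111010111"  (len 13)
gen 16: "01011101011101"  (len 14)
gen 17: "1011101011101"  (len 13)
gen 18: "01110101110101"  (len 14)
gen 19: "1110101110101"  (len 13)
gen 20: "11010111010101"  (len 14)
gen 21: "101011101010111"  (len 15)
gen 22: "0101110101011101"  (len 16)
gen 23: "101110101011101"  (len 15)
gen 24: "0111010101110101"  (len 16)
gen 25: "111010101110101"  (len 15)
gen 26: "1101010111010101"  (len 16)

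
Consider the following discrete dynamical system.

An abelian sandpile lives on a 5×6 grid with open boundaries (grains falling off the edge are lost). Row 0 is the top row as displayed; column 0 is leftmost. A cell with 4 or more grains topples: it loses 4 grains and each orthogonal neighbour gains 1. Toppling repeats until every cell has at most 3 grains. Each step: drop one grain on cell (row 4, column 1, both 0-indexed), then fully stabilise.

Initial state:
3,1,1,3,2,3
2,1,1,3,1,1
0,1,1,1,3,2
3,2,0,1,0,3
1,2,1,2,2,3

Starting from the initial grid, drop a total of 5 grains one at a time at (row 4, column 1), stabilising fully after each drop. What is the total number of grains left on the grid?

54

t=0: 3,1,1,3,2,3
2,1,1,3,1,1
0,1,1,1,3,2
3,2,0,1,0,3
1,2,1,2,2,3
t=1: 3,1,1,3,2,3
2,1,1,3,1,1
0,1,1,1,3,2
3,2,0,1,0,3
1,3,1,2,2,3
t=2: 3,1,1,3,2,3
2,1,1,3,1,1
0,1,1,1,3,2
3,3,0,1,0,3
2,0,2,2,2,3
t=3: 3,1,1,3,2,3
2,1,1,3,1,1
0,1,1,1,3,2
3,3,0,1,0,3
2,1,2,2,2,3
t=4: 3,1,1,3,2,3
2,1,1,3,1,1
0,1,1,1,3,2
3,3,0,1,0,3
2,2,2,2,2,3
t=5: 3,1,1,3,2,3
2,1,1,3,1,1
0,1,1,1,3,2
3,3,0,1,0,3
2,3,2,2,2,3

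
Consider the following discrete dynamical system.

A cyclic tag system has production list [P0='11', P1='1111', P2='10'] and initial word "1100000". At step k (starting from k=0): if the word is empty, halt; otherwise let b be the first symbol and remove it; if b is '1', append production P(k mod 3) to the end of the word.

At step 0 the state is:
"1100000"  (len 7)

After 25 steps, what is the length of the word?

0) "1100000"  (len 7)
1) "10000011"  (len 8)
2) "00000111111"  (len 11)
3) "0000111111"  (len 10)
4) "000111111"  (len 9)
5) "00111111"  (len 8)
6) "0111111"  (len 7)
7) "111111"  (len 6)
8) "111111111"  (len 9)
9) "1111111110"  (len 10)
10) "11111111011"  (len 11)
11) "11111110111111"  (len 14)
12) "111111011111110"  (len 15)
13) "1111101111111011"  (len 16)
14) "1111011111110111111"  (len 19)
15) "11101111111011111110"  (len 20)
16) "110111111101111111011"  (len 21)
17) "101111111011111110111111"  (len 24)
18) "0111111101111111011111110"  (len 25)
19) "111111101111111011111110"  (len 24)
20) "111111011111110111111101111"  (len 27)
21) "1111101111111011111110111110"  (len 28)
22) "11110111111101111111011111011"  (len 29)
23) "11101111111011111110111110111111"  (len 32)
24) "110111111101111111011111011111110"  (len 33)
25) "1011111110111111101111101111111011"  (len 34)

34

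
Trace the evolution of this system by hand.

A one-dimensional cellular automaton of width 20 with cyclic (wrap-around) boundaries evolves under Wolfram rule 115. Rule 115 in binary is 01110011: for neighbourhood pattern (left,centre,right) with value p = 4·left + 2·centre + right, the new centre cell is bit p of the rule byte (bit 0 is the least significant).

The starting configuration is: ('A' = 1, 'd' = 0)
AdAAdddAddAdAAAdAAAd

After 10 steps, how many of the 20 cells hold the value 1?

0) AdAAdddAddAdAAAdAAAd
1) dAdAAAAdAAdAddAAddAA
2) AdAdddAAdAAdAAdAAAdA
3) AAdAAAdAAdAAdAAddAAd
4) dAAddAAdAAdAAdAAAdAA
5) AdAAAdAAdAAdAAddAAdA
6) AAddAAdAAdAAdAAAdAAd
7) dAAAdAAdAAdAAddAAdAA
8) AddAAdAAdAAdAAAdAAdA
9) AAAdAAdAAdAAddAAdAAd
10) ddAAdAAdAAdAAAdAAdAA

13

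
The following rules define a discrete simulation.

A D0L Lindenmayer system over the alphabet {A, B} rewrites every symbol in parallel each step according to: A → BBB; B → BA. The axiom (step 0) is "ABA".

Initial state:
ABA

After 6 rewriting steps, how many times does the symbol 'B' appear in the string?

337

step 0: ABA
step 1: BBBBABBB
step 2: BABABABABBBBABABA
step 3: BABBBBABBBBABBBBABBBBABABABABBBBABBBBABBB
step 4: BABBBBABABABABBBBABABABABBBBABABABABBBBABABABABBBBABBBBABBBBABBBBABABABABBBBABABABABBBBABABA
step 5: BABBBBABABABABBBBABBBBABBBBABBBBABABABABBBBABBBBABBBBABBBB…BBABBBBABBBBABABABABBBBABBBBABBBBABBBBABABABABBBBABBBBABBB  (len 215)
step 6: BABBBBABABABABBBBABBBBABBBBABBBBABABABABBBBABABABABBBBABAB…ABBBBABABABABBBBABBBBABBBBABBBBABABABABBBBABABABABBBBABABA  (len 491)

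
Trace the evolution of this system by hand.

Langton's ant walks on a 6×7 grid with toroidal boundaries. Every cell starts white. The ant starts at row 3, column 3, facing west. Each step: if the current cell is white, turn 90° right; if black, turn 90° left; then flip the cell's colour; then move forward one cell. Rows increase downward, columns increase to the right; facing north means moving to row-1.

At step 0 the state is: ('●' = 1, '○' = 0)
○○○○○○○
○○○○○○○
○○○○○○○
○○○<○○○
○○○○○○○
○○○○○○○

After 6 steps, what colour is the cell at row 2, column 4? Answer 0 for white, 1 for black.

t=0: ○○○○○○○
○○○○○○○
○○○○○○○
○○○<○○○
○○○○○○○
○○○○○○○
t=1: ○○○○○○○
○○○○○○○
○○○^○○○
○○○●○○○
○○○○○○○
○○○○○○○
t=2: ○○○○○○○
○○○○○○○
○○○●>○○
○○○●○○○
○○○○○○○
○○○○○○○
t=3: ○○○○○○○
○○○○○○○
○○○●●○○
○○○●v○○
○○○○○○○
○○○○○○○
t=4: ○○○○○○○
○○○○○○○
○○○●●○○
○○○<●○○
○○○○○○○
○○○○○○○
t=5: ○○○○○○○
○○○○○○○
○○○●●○○
○○○○●○○
○○○v○○○
○○○○○○○
t=6: ○○○○○○○
○○○○○○○
○○○●●○○
○○○○●○○
○○<●○○○
○○○○○○○

1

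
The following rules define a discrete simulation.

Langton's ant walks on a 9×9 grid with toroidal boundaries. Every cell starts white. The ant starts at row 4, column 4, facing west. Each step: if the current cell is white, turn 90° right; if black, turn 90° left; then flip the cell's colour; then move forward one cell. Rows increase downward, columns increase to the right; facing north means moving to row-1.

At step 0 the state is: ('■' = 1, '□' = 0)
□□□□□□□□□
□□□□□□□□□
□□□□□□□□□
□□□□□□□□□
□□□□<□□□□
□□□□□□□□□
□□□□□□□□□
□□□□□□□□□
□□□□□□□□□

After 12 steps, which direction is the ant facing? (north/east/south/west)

west

[0] □□□□□□□□□
□□□□□□□□□
□□□□□□□□□
□□□□□□□□□
□□□□<□□□□
□□□□□□□□□
□□□□□□□□□
□□□□□□□□□
□□□□□□□□□
[1] □□□□□□□□□
□□□□□□□□□
□□□□□□□□□
□□□□^□□□□
□□□□■□□□□
□□□□□□□□□
□□□□□□□□□
□□□□□□□□□
□□□□□□□□□
[2] □□□□□□□□□
□□□□□□□□□
□□□□□□□□□
□□□□■>□□□
□□□□■□□□□
□□□□□□□□□
□□□□□□□□□
□□□□□□□□□
□□□□□□□□□
[3] □□□□□□□□□
□□□□□□□□□
□□□□□□□□□
□□□□■■□□□
□□□□■v□□□
□□□□□□□□□
□□□□□□□□□
□□□□□□□□□
□□□□□□□□□
[4] □□□□□□□□□
□□□□□□□□□
□□□□□□□□□
□□□□■■□□□
□□□□<■□□□
□□□□□□□□□
□□□□□□□□□
□□□□□□□□□
□□□□□□□□□
[5] □□□□□□□□□
□□□□□□□□□
□□□□□□□□□
□□□□■■□□□
□□□□□■□□□
□□□□v□□□□
□□□□□□□□□
□□□□□□□□□
□□□□□□□□□
[6] □□□□□□□□□
□□□□□□□□□
□□□□□□□□□
□□□□■■□□□
□□□□□■□□□
□□□<■□□□□
□□□□□□□□□
□□□□□□□□□
□□□□□□□□□
[7] □□□□□□□□□
□□□□□□□□□
□□□□□□□□□
□□□□■■□□□
□□□^□■□□□
□□□■■□□□□
□□□□□□□□□
□□□□□□□□□
□□□□□□□□□
[8] □□□□□□□□□
□□□□□□□□□
□□□□□□□□□
□□□□■■□□□
□□□■>■□□□
□□□■■□□□□
□□□□□□□□□
□□□□□□□□□
□□□□□□□□□
[9] □□□□□□□□□
□□□□□□□□□
□□□□□□□□□
□□□□■■□□□
□□□■■■□□□
□□□■v□□□□
□□□□□□□□□
□□□□□□□□□
□□□□□□□□□
[10] □□□□□□□□□
□□□□□□□□□
□□□□□□□□□
□□□□■■□□□
□□□■■■□□□
□□□■□>□□□
□□□□□□□□□
□□□□□□□□□
□□□□□□□□□
[11] □□□□□□□□□
□□□□□□□□□
□□□□□□□□□
□□□□■■□□□
□□□■■■□□□
□□□■□■□□□
□□□□□v□□□
□□□□□□□□□
□□□□□□□□□
[12] □□□□□□□□□
□□□□□□□□□
□□□□□□□□□
□□□□■■□□□
□□□■■■□□□
□□□■□■□□□
□□□□<■□□□
□□□□□□□□□
□□□□□□□□□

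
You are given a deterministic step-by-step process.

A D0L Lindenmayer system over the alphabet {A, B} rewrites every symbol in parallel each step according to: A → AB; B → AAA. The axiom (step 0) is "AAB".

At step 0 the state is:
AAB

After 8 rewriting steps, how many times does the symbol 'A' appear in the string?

1667

step 0: AAB
step 1: ABABAAA
step 2: ABAAAABAAAABABAB
step 3: ABAAAABABABABAAAABABABABAAAABAAAABAAA
step 4: ABAAAABABABABAAAABAAAABAAAABAAAABABABABAAAABAAAABAAAABAAAABABABABAAAABABABABAAAABABAB
step 5: ABAAAABABABABAAAABAAAABAAAABAAAABABABABAAAABABABABAAAABABA…AABAAAABAAAABABABABAAAABAAAABAAAABAAAABABABABAAAABAAAABAAA  (len 196)
step 6: ABAAAABABABABAAAABAAAABAAAABAAAABABABABAAAABABABABAAAABABA…BAAAABABABABAAAABAAAABAAAABAAAABABABABAAAABABABABAAAABABAB  (len 451)
step 7: ABAAAABABABABAAAABAAAABAAAABAAAABABABABAAAABABABABAAAABABA…AABAAAABAAAABABABABAAAABAAAABAAAABAAAABABABABAAAABAAAABAAA  (len 1039)
step 8: ABAAAABABABABAAAABAAAABAAAABAAAABABABABAAAABABABABAAAABABA…BAAAABABABABAAAABAAAABAAAABAAAABABABABAAAABABABABAAAABABAB  (len 2392)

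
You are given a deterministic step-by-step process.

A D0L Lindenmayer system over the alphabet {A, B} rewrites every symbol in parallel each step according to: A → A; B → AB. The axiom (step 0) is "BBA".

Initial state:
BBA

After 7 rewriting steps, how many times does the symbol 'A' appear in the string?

15

[0] BBA
[1] ABABA
[2] AABAABA
[3] AAABAAABA
[4] AAAABAAAABA
[5] AAAAABAAAAABA
[6] AAAAAABAAAAAABA
[7] AAAAAAABAAAAAAABA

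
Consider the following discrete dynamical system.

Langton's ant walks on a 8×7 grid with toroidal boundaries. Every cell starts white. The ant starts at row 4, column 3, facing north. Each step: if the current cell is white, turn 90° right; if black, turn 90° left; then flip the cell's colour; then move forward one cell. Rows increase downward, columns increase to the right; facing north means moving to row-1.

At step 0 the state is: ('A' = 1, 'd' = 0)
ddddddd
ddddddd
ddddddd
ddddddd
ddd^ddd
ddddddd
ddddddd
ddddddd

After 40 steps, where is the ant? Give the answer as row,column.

6,3

k=0  ddddddd
ddddddd
ddddddd
ddddddd
ddd^ddd
ddddddd
ddddddd
ddddddd
k=1  ddddddd
ddddddd
ddddddd
ddddddd
dddA>dd
ddddddd
ddddddd
ddddddd
k=2  ddddddd
ddddddd
ddddddd
ddddddd
dddAAdd
ddddvdd
ddddddd
ddddddd
k=3  ddddddd
ddddddd
ddddddd
ddddddd
dddAAdd
ddd<Add
ddddddd
ddddddd
k=4  ddddddd
ddddddd
ddddddd
ddddddd
ddd^Add
dddAAdd
ddddddd
ddddddd
k=5  ddddddd
ddddddd
ddddddd
ddddddd
dd<dAdd
dddAAdd
ddddddd
ddddddd
k=6  ddddddd
ddddddd
ddddddd
dd^dddd
ddAdAdd
dddAAdd
ddddddd
ddddddd
k=7  ddddddd
ddddddd
ddddddd
ddA>ddd
ddAdAdd
dddAAdd
ddddddd
ddddddd
k=8  ddddddd
ddddddd
ddddddd
ddAAddd
ddAvAdd
dddAAdd
ddddddd
ddddddd
k=9  ddddddd
ddddddd
ddddddd
ddAAddd
dd<AAdd
dddAAdd
ddddddd
ddddddd
k=10  ddddddd
ddddddd
ddddddd
ddAAddd
dddAAdd
ddvAAdd
ddddddd
ddddddd
k=11  ddddddd
ddddddd
ddddddd
ddAAddd
dddAAdd
d<AAAdd
ddddddd
ddddddd
k=12  ddddddd
ddddddd
ddddddd
ddAAddd
d^dAAdd
dAAAAdd
ddddddd
ddddddd
k=13  ddddddd
ddddddd
ddddddd
ddAAddd
dA>AAdd
dAAAAdd
ddddddd
ddddddd
k=14  ddddddd
ddddddd
ddddddd
ddAAddd
dAAAAdd
dAvAAdd
ddddddd
ddddddd
k=15  ddddddd
ddddddd
ddddddd
ddAAddd
dAAAAdd
dAd>Add
ddddddd
ddddddd
k=16  ddddddd
ddddddd
ddddddd
ddAAddd
dAA^Add
dAddAdd
ddddddd
ddddddd
k=17  ddddddd
ddddddd
ddddddd
ddAAddd
dA<dAdd
dAddAdd
ddddddd
ddddddd
k=18  ddddddd
ddddddd
ddddddd
ddAAddd
dAddAdd
dAvdAdd
ddddddd
ddddddd
k=19  ddddddd
ddddddd
ddddddd
ddAAddd
dAddAdd
d<AdAdd
ddddddd
ddddddd
k=20  ddddddd
ddddddd
ddddddd
ddAAddd
dAddAdd
ddAdAdd
dvddddd
ddddddd
k=21  ddddddd
ddddddd
ddddddd
ddAAddd
dAddAdd
ddAdAdd
<Addddd
ddddddd
k=22  ddddddd
ddddddd
ddddddd
ddAAddd
dAddAdd
^dAdAdd
AAddddd
ddddddd
k=23  ddddddd
ddddddd
ddddddd
ddAAddd
dAddAdd
A>AdAdd
AAddddd
ddddddd
k=24  ddddddd
ddddddd
ddddddd
ddAAddd
dAddAdd
AAAdAdd
Avddddd
ddddddd
k=25  ddddddd
ddddddd
ddddddd
ddAAddd
dAddAdd
AAAdAdd
Ad>dddd
ddddddd
k=26  ddddddd
ddddddd
ddddddd
ddAAddd
dAddAdd
AAAdAdd
AdAdddd
ddvdddd
k=27  ddddddd
ddddddd
ddddddd
ddAAddd
dAddAdd
AAAdAdd
AdAdddd
d<Adddd
k=28  ddddddd
ddddddd
ddddddd
ddAAddd
dAddAdd
AAAdAdd
A^Adddd
dAAdddd
k=29  ddddddd
ddddddd
ddddddd
ddAAddd
dAddAdd
AAAdAdd
AA>dddd
dAAdddd
k=30  ddddddd
ddddddd
ddddddd
ddAAddd
dAddAdd
AA^dAdd
AAddddd
dAAdddd
k=31  ddddddd
ddddddd
ddddddd
ddAAddd
dAddAdd
A<ddAdd
AAddddd
dAAdddd
k=32  ddddddd
ddddddd
ddddddd
ddAAddd
dAddAdd
AdddAdd
Avddddd
dAAdddd
k=33  ddddddd
ddddddd
ddddddd
ddAAddd
dAddAdd
AdddAdd
Ad>dddd
dAAdddd
k=34  ddddddd
ddddddd
ddddddd
ddAAddd
dAddAdd
AdddAdd
AdAdddd
dAvdddd
k=35  ddddddd
ddddddd
ddddddd
ddAAddd
dAddAdd
AdddAdd
AdAdddd
dAd>ddd
k=36  dddvddd
ddddddd
ddddddd
ddAAddd
dAddAdd
AdddAdd
AdAdddd
dAdAddd
k=37  dd<Addd
ddddddd
ddddddd
ddAAddd
dAddAdd
AdddAdd
AdAdddd
dAdAddd
k=38  ddAAddd
ddddddd
ddddddd
ddAAddd
dAddAdd
AdddAdd
AdAdddd
dA^Addd
k=39  ddAAddd
ddddddd
ddddddd
ddAAddd
dAddAdd
AdddAdd
AdAdddd
dAA>ddd
k=40  ddAAddd
ddddddd
ddddddd
ddAAddd
dAddAdd
AdddAdd
AdA^ddd
dAAdddd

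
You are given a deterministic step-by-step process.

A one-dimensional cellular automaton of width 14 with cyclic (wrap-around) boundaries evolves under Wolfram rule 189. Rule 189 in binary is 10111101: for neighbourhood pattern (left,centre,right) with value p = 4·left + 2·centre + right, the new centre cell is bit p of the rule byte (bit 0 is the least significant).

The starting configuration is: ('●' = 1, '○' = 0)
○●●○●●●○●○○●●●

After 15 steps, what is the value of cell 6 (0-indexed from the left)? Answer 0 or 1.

0

t=0: ○●●○●●●○●○○●●●
t=1: ●●○●●●○●●●○●●○
t=2: ●○●●●○●●●○●●○●
t=3: ○●●●○●●●○●●○●●
t=4: ●●●○●●●○●●○●●○
t=5: ●●○●●●○●●○●●○●
t=6: ●○●●●○●●○●●○●●
t=7: ○●●●○●●○●●○●●●
t=8: ●●●○●●○●●○●●●○
t=9: ●●○●●○●●○●●●○●
t=10: ●○●●○●●○●●●○●●
t=11: ○●●○●●○●●●○●●●
t=12: ●●○●●○●●●○●●●○
t=13: ●○●●○●●●○●●●○●
t=14: ○●●○●●●○●●●○●●
t=15: ●●○●●●○●●●○●●○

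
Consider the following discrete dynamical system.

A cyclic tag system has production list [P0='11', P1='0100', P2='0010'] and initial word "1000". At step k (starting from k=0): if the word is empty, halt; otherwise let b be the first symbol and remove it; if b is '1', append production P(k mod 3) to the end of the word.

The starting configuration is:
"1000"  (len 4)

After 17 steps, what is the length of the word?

5

[0] "1000"  (len 4)
[1] "00011"  (len 5)
[2] "0011"  (len 4)
[3] "011"  (len 3)
[4] "11"  (len 2)
[5] "10100"  (len 5)
[6] "01000010"  (len 8)
[7] "1000010"  (len 7)
[8] "0000100100"  (len 10)
[9] "000100100"  (len 9)
[10] "00100100"  (len 8)
[11] "0100100"  (len 7)
[12] "100100"  (len 6)
[13] "0010011"  (len 7)
[14] "010011"  (len 6)
[15] "10011"  (len 5)
[16] "001111"  (len 6)
[17] "01111"  (len 5)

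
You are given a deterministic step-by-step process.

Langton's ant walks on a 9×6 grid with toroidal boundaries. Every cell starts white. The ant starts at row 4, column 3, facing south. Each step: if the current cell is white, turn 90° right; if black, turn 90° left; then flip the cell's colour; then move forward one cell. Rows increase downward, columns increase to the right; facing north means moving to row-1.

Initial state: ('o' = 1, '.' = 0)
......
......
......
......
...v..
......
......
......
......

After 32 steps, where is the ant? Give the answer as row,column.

2,5

[0] ......
......
......
......
...v..
......
......
......
......
[1] ......
......
......
......
..<o..
......
......
......
......
[2] ......
......
......
..^...
..oo..
......
......
......
......
[3] ......
......
......
..o>..
..oo..
......
......
......
......
[4] ......
......
......
..oo..
..ov..
......
......
......
......
[5] ......
......
......
..oo..
..o.>.
......
......
......
......
[6] ......
......
......
..oo..
..o.o.
....v.
......
......
......
[7] ......
......
......
..oo..
..o.o.
...<o.
......
......
......
[8] ......
......
......
..oo..
..o^o.
...oo.
......
......
......
[9] ......
......
......
..oo..
..oo>.
...oo.
......
......
......
[10] ......
......
......
..oo^.
..oo..
...oo.
......
......
......
[11] ......
......
......
..ooo>
..oo..
...oo.
......
......
......
[12] ......
......
......
..oooo
..oo.v
...oo.
......
......
......
[13] ......
......
......
..oooo
..oo<o
...oo.
......
......
......
[14] ......
......
......
..oo^o
..oooo
...oo.
......
......
......
[15] ......
......
......
..o<.o
..oooo
...oo.
......
......
......
[16] ......
......
......
..o..o
..ovoo
...oo.
......
......
......
[17] ......
......
......
..o..o
..o.>o
...oo.
......
......
......
[18] ......
......
......
..o.^o
..o..o
...oo.
......
......
......
[19] ......
......
......
..o.o>
..o..o
...oo.
......
......
......
[20] ......
......
.....^
..o.o.
..o..o
...oo.
......
......
......
[21] ......
......
>....o
..o.o.
..o..o
...oo.
......
......
......
[22] ......
......
o....o
v.o.o.
..o..o
...oo.
......
......
......
[23] ......
......
o....o
o.o.o<
..o..o
...oo.
......
......
......
[24] ......
......
o....^
o.o.oo
..o..o
...oo.
......
......
......
[25] ......
......
o...<.
o.o.oo
..o..o
...oo.
......
......
......
[26] ......
....^.
o...o.
o.o.oo
..o..o
...oo.
......
......
......
[27] ......
....o>
o...o.
o.o.oo
..o..o
...oo.
......
......
......
[28] ......
....oo
o...ov
o.o.oo
..o..o
...oo.
......
......
......
[29] ......
....oo
o...<o
o.o.oo
..o..o
...oo.
......
......
......
[30] ......
....oo
o....o
o.o.vo
..o..o
...oo.
......
......
......
[31] ......
....oo
o....o
o.o..>
..o..o
...oo.
......
......
......
[32] ......
....oo
o....^
o.o...
..o..o
...oo.
......
......
......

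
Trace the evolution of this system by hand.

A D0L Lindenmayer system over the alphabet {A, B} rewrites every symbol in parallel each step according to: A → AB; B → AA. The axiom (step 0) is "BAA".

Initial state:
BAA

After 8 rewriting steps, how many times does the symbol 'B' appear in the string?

256

k=0  BAA
k=1  AAABAB
k=2  ABABABAAABAA
k=3  ABAAABAAABAAABABABAAABAB
k=4  ABAAABABABAAABABABAAABABABAAABAAABAAABABABAAABAA
k=5  ABAAABABABAAABAAABAAABABABAAABAAABAAABABABAAABAAABAAABABABAAABABABAAABABABAAABAAABAAABABABAAABAB
k=6  ABAAABABABAAABAAABAAABABABAAABABABAAABABABAAABAAABAAABABAB…ABABAAABAAABAAABABABAAABABABAAABABABAAABAAABAAABABABAAABAA  (len 192)
k=7  ABAAABABABAAABAAABAAABABABAAABABABAAABABABAAABAAABAAABABAB…ABABAAABAAABAAABABABAAABABABAAABABABAAABAAABAAABABABAAABAB  (len 384)
k=8  ABAAABABABAAABAAABAAABABABAAABABABAAABABABAAABAAABAAABABAB…ABABAAABAAABAAABABABAAABABABAAABABABAAABAAABAAABABABAAABAA  (len 768)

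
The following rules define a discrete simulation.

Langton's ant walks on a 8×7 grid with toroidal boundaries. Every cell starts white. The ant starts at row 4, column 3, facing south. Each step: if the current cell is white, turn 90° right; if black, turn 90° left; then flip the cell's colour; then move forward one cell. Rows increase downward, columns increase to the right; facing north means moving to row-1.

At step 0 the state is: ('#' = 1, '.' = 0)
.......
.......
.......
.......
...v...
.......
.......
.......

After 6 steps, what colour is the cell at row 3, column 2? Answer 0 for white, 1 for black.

1

[0] .......
.......
.......
.......
...v...
.......
.......
.......
[1] .......
.......
.......
.......
..<#...
.......
.......
.......
[2] .......
.......
.......
..^....
..##...
.......
.......
.......
[3] .......
.......
.......
..#>...
..##...
.......
.......
.......
[4] .......
.......
.......
..##...
..#v...
.......
.......
.......
[5] .......
.......
.......
..##...
..#.>..
.......
.......
.......
[6] .......
.......
.......
..##...
..#.#..
....v..
.......
.......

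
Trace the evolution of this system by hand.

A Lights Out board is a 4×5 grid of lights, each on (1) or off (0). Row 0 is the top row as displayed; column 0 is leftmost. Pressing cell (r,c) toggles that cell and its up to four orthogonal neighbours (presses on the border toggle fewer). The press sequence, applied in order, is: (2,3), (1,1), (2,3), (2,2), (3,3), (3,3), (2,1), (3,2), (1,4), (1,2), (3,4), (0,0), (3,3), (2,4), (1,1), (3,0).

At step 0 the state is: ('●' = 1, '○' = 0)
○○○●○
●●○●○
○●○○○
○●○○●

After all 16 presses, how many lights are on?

0) ○○○●○
●●○●○
○●○○○
○●○○●
1) ○○○●○
●●○○○
○●●●●
○●○●●
2) ○●○●○
○○●○○
○○●●●
○●○●●
3) ○●○●○
○○●●○
○○○○○
○●○○●
4) ○●○●○
○○○●○
○●●●○
○●●○●
5) ○●○●○
○○○●○
○●●○○
○●○●○
6) ○●○●○
○○○●○
○●●●○
○●●○●
7) ○●○●○
○●○●○
●○○●○
○○●○●
8) ○●○●○
○●○●○
●○●●○
○●○●●
9) ○●○●●
○●○○●
●○●●●
○●○●●
10) ○●●●●
○○●●●
●○○●●
○●○●●
11) ○●●●●
○○●●●
●○○●○
○●○○○
12) ●○●●●
●○●●●
●○○●○
○●○○○
13) ●○●●●
●○●●●
●○○○○
○●●●●
14) ●○●●●
●○●●○
●○○●●
○●●●○
15) ●●●●●
○●○●○
●●○●●
○●●●○
16) ●●●●●
○●○●○
○●○●●
●○●●○

13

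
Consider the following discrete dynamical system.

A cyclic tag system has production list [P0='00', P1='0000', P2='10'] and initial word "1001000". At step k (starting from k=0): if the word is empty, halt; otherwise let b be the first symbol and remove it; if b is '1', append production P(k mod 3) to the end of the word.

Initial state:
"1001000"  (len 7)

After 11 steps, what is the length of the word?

[0] "1001000"  (len 7)
[1] "00100000"  (len 8)
[2] "0100000"  (len 7)
[3] "100000"  (len 6)
[4] "0000000"  (len 7)
[5] "000000"  (len 6)
[6] "00000"  (len 5)
[7] "0000"  (len 4)
[8] "000"  (len 3)
[9] "00"  (len 2)
[10] "0"  (len 1)
[11] (halted — word empty)

0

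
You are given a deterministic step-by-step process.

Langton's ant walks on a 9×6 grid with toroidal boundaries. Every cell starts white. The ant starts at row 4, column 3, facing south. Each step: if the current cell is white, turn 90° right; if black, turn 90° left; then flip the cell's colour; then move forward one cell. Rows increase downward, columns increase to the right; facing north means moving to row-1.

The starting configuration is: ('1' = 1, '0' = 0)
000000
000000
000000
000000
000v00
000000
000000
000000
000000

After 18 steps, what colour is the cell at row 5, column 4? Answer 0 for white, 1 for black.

k=0  000000
000000
000000
000000
000v00
000000
000000
000000
000000
k=1  000000
000000
000000
000000
00<100
000000
000000
000000
000000
k=2  000000
000000
000000
00^000
001100
000000
000000
000000
000000
k=3  000000
000000
000000
001>00
001100
000000
000000
000000
000000
k=4  000000
000000
000000
001100
001v00
000000
000000
000000
000000
k=5  000000
000000
000000
001100
0010>0
000000
000000
000000
000000
k=6  000000
000000
000000
001100
001010
0000v0
000000
000000
000000
k=7  000000
000000
000000
001100
001010
000<10
000000
000000
000000
k=8  000000
000000
000000
001100
001^10
000110
000000
000000
000000
k=9  000000
000000
000000
001100
0011>0
000110
000000
000000
000000
k=10  000000
000000
000000
0011^0
001100
000110
000000
000000
000000
k=11  000000
000000
000000
00111>
001100
000110
000000
000000
000000
k=12  000000
000000
000000
001111
00110v
000110
000000
000000
000000
k=13  000000
000000
000000
001111
0011<1
000110
000000
000000
000000
k=14  000000
000000
000000
0011^1
001111
000110
000000
000000
000000
k=15  000000
000000
000000
001<01
001111
000110
000000
000000
000000
k=16  000000
000000
000000
001001
001v11
000110
000000
000000
000000
k=17  000000
000000
000000
001001
0010>1
000110
000000
000000
000000
k=18  000000
000000
000000
0010^1
001001
000110
000000
000000
000000

1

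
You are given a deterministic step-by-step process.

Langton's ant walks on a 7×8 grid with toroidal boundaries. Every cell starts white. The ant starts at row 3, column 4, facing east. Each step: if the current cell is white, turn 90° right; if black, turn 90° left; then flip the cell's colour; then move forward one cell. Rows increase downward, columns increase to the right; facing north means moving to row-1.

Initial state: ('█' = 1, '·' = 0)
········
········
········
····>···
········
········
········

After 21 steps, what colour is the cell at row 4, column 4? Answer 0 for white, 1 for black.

1

gen 0: ········
········
········
····>···
········
········
········
gen 1: ········
········
········
····█···
····v···
········
········
gen 2: ········
········
········
····█···
···<█···
········
········
gen 3: ········
········
········
···^█···
···██···
········
········
gen 4: ········
········
········
···█>···
···██···
········
········
gen 5: ········
········
····^···
···█····
···██···
········
········
gen 6: ········
········
····█>··
···█····
···██···
········
········
gen 7: ········
········
····██··
···█·v··
···██···
········
········
gen 8: ········
········
····██··
···█<█··
···██···
········
········
gen 9: ········
········
····^█··
···███··
···██···
········
········
gen 10: ········
········
···<·█··
···███··
···██···
········
········
gen 11: ········
···^····
···█·█··
···███··
···██···
········
········
gen 12: ········
···█>···
···█·█··
···███··
···██···
········
········
gen 13: ········
···██···
···█v█··
···███··
···██···
········
········
gen 14: ········
···██···
···<██··
···███··
···██···
········
········
gen 15: ········
···██···
····██··
···v██··
···██···
········
········
gen 16: ········
···██···
····██··
····>█··
···██···
········
········
gen 17: ········
···██···
····^█··
·····█··
···██···
········
········
gen 18: ········
···██···
···<·█··
·····█··
···██···
········
········
gen 19: ········
···^█···
···█·█··
·····█··
···██···
········
········
gen 20: ········
··<·█···
···█·█··
·····█··
···██···
········
········
gen 21: ··^·····
··█·█···
···█·█··
·····█··
···██···
········
········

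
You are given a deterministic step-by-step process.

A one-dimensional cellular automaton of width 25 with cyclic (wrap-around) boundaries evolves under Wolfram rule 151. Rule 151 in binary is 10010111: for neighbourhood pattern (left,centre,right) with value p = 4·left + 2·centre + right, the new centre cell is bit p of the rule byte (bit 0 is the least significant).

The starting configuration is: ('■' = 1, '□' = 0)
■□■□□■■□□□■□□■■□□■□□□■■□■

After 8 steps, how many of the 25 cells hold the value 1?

15

0) ■□■□□■■□□□■□□■■□□■□□□■■□■
1) □□■■■□□■■■■■■□□■■■■■■□□□□
2) ■■□■□■■□■■■■□■■□■■■■□■■■■
3) ■□□■□□□□□■■□□□□□□■■□□□■■■
4) □■■■■■■■■□□■■■■■■□□■■■□■■
5) □□■■■■■■□■■□■■■■□■■□■□□□□
6) ■■□■■■■□□□□□□■■□□□□□■■■■■
7) ■□□□■■□■■■■■■□□■■■■■□■■■■
8) □■■■□□□□■■■■□■■□■■■□□□■■■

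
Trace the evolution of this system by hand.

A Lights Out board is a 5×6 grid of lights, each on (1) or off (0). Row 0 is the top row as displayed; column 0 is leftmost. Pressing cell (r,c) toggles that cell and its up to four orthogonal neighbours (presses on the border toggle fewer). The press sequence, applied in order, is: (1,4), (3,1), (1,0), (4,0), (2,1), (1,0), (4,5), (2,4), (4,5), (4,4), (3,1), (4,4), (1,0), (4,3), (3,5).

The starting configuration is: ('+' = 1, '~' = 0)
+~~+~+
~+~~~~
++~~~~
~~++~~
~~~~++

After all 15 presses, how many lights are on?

0) +~~+~+
~+~~~~
++~~~~
~~++~~
~~~~++
1) +~~+++
~+~+++
++~~+~
~~++~~
~~~~++
2) +~~+++
~+~+++
+~~~+~
++~+~~
~+~~++
3) ~~~+++
+~~+++
~~~~+~
++~+~~
~+~~++
4) ~~~+++
+~~+++
~~~~+~
~+~+~~
+~~~++
5) ~~~+++
++~+++
+++~+~
~~~+~~
+~~~++
6) +~~+++
~~~+++
~++~+~
~~~+~~
+~~~++
7) +~~+++
~~~+++
~++~+~
~~~+~+
+~~~~~
8) +~~+++
~~~+~+
~+++~+
~~~+++
+~~~~~
9) +~~+++
~~~+~+
~+++~+
~~~++~
+~~~++
10) +~~+++
~~~+~+
~+++~+
~~~+~~
+~~+~~
11) +~~+++
~~~+~+
~~++~+
++++~~
++~+~~
12) +~~+++
~~~+~+
~~++~+
+++++~
++~~++
13) ~~~+++
++~+~+
+~++~+
+++++~
++~~++
14) ~~~+++
++~+~+
+~++~+
+++~+~
++++~+
15) ~~~+++
++~+~+
+~++~~
+++~~+
++++~~

18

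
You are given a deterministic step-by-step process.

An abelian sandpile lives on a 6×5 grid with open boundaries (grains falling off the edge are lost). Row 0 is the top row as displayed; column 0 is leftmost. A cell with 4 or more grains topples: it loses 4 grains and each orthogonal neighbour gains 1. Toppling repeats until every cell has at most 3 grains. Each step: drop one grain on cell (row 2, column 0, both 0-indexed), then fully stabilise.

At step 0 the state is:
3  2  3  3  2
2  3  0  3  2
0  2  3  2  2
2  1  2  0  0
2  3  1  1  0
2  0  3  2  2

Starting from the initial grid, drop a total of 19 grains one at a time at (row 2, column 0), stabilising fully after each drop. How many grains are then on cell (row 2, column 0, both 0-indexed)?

2

k=0  3  2  3  3  2
2  3  0  3  2
0  2  3  2  2
2  1  2  0  0
2  3  1  1  0
2  0  3  2  2
k=1  3  2  3  3  2
2  3  0  3  2
1  2  3  2  2
2  1  2  0  0
2  3  1  1  0
2  0  3  2  2
k=2  3  2  3  3  2
2  3  0  3  2
2  2  3  2  2
2  1  2  0  0
2  3  1  1  0
2  0  3  2  2
k=3  3  2  3  3  2
2  3  0  3  2
3  2  3  2  2
2  1  2  0  0
2  3  1  1  0
2  0  3  2  2
k=4  3  2  3  3  2
3  3  0  3  2
0  3  3  2  2
3  1  2  0  0
2  3  1  1  0
2  0  3  2  2
k=5  3  2  3  3  2
3  3  0  3  2
1  3  3  2  2
3  1  2  0  0
2  3  1  1  0
2  0  3  2  2
k=6  3  2  3  3  2
3  3  0  3  2
2  3  3  2  2
3  1  2  0  0
2  3  1  1  0
2  0  3  2  2
k=7  3  2  3  3  2
3  3  0  3  2
3  3  3  2  2
3  1  2  0  0
2  3  1  1  0
2  0  3  2  2
k=8  1  1  2  1  3
2  3  0  2  3
3  2  2  0  3
0  3  3  1  0
3  3  1  1  0
2  0  3  2  2
k=9  1  1  2  1  3
3  3  0  2  3
0  3  2  0  3
1  3  3  1  0
3  3  1  1  0
2  0  3  2  2
k=10  1  1  2  1  3
3  3  0  2  3
1  3  2  0  3
1  3  3  1  0
3  3  1  1  0
2  0  3  2  2
k=11  1  1  2  1  3
3  3  0  2  3
2  3  2  0  3
1  3  3  1  0
3  3  1  1  0
2  0  3  2  2
k=12  1  1  2  1  3
3  3  0  2  3
3  3  2  0  3
1  3  3  1  0
3  3  1  1  0
2  0  3  2  2
k=13  2  2  2  1  3
1  1  2  2  3
3  3  0  1  3
0  3  1  2  0
1  1  3  1  0
3  1  3  2  2
k=14  2  2  2  1  3
2  2  2  2  3
1  1  1  1  3
2  0  2  2  0
1  2  3  1  0
3  1  3  2  2
k=15  2  2  2  1  3
2  2  2  2  3
2  1  1  1  3
2  0  2  2  0
1  2  3  1  0
3  1  3  2  2
k=16  2  2  2  1  3
2  2  2  2  3
3  1  1  1  3
2  0  2  2  0
1  2  3  1  0
3  1  3  2  2
k=17  2  2  2  1  3
3  2  2  2  3
0  2  1  1  3
3  0  2  2  0
1  2  3  1  0
3  1  3  2  2
k=18  2  2  2  1  3
3  2  2  2  3
1  2  1  1  3
3  0  2  2  0
1  2  3  1  0
3  1  3  2  2
k=19  2  2  2  1  3
3  2  2  2  3
2  2  1  1  3
3  0  2  2  0
1  2  3  1  0
3  1  3  2  2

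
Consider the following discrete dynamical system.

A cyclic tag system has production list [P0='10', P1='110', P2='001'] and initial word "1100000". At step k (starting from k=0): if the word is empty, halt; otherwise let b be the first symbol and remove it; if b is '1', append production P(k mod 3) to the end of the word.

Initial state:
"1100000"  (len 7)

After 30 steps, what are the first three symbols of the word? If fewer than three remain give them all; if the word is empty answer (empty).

[0] "1100000"  (len 7)
[1] "10000010"  (len 8)
[2] "0000010110"  (len 10)
[3] "000010110"  (len 9)
[4] "00010110"  (len 8)
[5] "0010110"  (len 7)
[6] "010110"  (len 6)
[7] "10110"  (len 5)
[8] "0110110"  (len 7)
[9] "110110"  (len 6)
[10] "1011010"  (len 7)
[11] "011010110"  (len 9)
[12] "11010110"  (len 8)
[13] "101011010"  (len 9)
[14] "01011010110"  (len 11)
[15] "1011010110"  (len 10)
[16] "01101011010"  (len 11)
[17] "1101011010"  (len 10)
[18] "101011010001"  (len 12)
[19] "0101101000110"  (len 13)
[20] "101101000110"  (len 12)
[21] "01101000110001"  (len 14)
[22] "1101000110001"  (len 13)
[23] "101000110001110"  (len 15)
[24] "01000110001110001"  (len 17)
[25] "1000110001110001"  (len 16)
[26] "000110001110001110"  (len 18)
[27] "00110001110001110"  (len 17)
[28] "0110001110001110"  (len 16)
[29] "110001110001110"  (len 15)
[30] "10001110001110001"  (len 17)

100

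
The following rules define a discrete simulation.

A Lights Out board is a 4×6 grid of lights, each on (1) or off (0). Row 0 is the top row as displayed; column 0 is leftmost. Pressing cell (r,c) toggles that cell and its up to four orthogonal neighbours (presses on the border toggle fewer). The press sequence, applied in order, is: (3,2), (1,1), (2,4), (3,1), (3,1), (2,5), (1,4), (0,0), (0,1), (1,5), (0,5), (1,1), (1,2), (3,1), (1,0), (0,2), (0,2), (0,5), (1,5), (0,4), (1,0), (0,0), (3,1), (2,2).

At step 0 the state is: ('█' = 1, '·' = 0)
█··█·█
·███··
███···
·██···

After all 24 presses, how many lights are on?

11

0) █··█·█
·███··
███···
·██···
1) █··█·█
·███··
██····
···█··
2) ██·█·█
█··█··
█·····
···█··
3) ██·█·█
█··██·
█··███
···██·
4) ██·█·█
█··██·
██·███
█████·
5) ██·█·█
█··██·
█··███
···██·
6) ██·█·█
█··███
█··█··
···███
7) ██·███
█·····
█··██·
···███
8) ···███
······
█··██·
···███
9) ██████
·█····
█··██·
···███
10) █████·
·█··██
█··███
···███
11) ████·█
·█··█·
█··███
···███
12) █·██·█
█·█·█·
██·███
···███
13) █··█·█
██·██·
██████
···███
14) █··█·█
██·██·
█·████
██████
15) ···█·█
···██·
··████
██████
16) ·██··█
··███·
··████
██████
17) ···█·█
···██·
··████
██████
18) ···██·
···███
··████
██████
19) ···███
···█··
··███·
██████
20) ······
···██·
··███·
██████
21) █·····
██·██·
█·███·
██████
22) ·█····
·█·██·
█·███·
██████
23) ·█····
·█·██·
█████·
···███
24) ·█····
·████·
█···█·
··████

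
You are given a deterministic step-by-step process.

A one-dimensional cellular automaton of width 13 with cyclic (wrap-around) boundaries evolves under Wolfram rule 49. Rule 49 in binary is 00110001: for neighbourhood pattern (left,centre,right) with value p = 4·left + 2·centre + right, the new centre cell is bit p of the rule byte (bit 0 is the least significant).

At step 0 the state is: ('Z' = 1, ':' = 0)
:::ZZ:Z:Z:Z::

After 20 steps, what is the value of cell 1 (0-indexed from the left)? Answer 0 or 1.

0

gen 0: :::ZZ:Z:Z:Z::
gen 1: ZZ:::Z:Z:Z:ZZ
gen 2: ::ZZ::Z:Z:Z::
gen 3: Z:::Z::Z:Z:ZZ
gen 4: :ZZ::Z::Z:Z::
gen 5: :::Z::Z::Z:ZZ
gen 6: ZZ::Z::Z::Z::
gen 7: ::Z::Z::Z::Z:
gen 8: Z::Z::Z::Z::Z
gen 9: :Z::Z::Z::Z::
gen 10: ::Z::Z::Z::ZZ
gen 11: Z::Z::Z::Z:::
gen 12: :Z::Z::Z::ZZ:
gen 13: ::Z::Z::Z:::Z
gen 14: Z::Z::Z::ZZ::
gen 15: :Z::Z::Z:::Z:
gen 16: ::Z::Z::ZZ::Z
gen 17: Z::Z::Z:::Z::
gen 18: :Z::Z::ZZ::Z:
gen 19: ::Z::Z:::Z::Z
gen 20: Z::Z::ZZ::Z::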